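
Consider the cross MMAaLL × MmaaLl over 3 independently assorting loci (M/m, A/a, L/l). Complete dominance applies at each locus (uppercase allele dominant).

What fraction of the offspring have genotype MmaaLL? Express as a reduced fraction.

P(MmaaLL) = 1/8

MMAaLL gametes: MAL×4, MaL×4
MmaaLl gametes: MaL×2, Mal×2, maL×2, mal×2
MMAaLL×MmaaLl grid (8·8=64): MMAaLL=8 MMAaLl=8 MMaaLL=8 MMaaLl=8 MmAaLL=8 MmAaLl=8 MmaaLL=8 MmaaLl=8
MmaaLL hits 8/64; gcd=8; 8÷8/64÷8 = 1/8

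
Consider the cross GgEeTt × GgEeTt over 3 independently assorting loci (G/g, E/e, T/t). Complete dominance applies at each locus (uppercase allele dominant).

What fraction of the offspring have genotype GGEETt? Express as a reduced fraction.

P(GGEETt) = 1/32

GgEeTt gametes: GET×1, GEt×1, GeT×1, Get×1, gET×1, gEt×1, geT×1, get×1
GgEeTt gametes: GET×1, GEt×1, GeT×1, Get×1, gET×1, gEt×1, geT×1, get×1
GgEeTt×GgEeTt grid (8·8=64): GGEETT=1 GGEETt=2 GGEEtt=1 GGEeTT=2 GGEeTt=4 GGEett=2 GGeeTT=1 GGeeTt=2 GGeett=1 GgEETT=2 GgEETt=4 GgEEtt=2 GgEeTT=4 GgEeTt=8 GgEett=4 GgeeTT=2 GgeeTt=4 Ggeett=2 ggEETT=1 ggEETt=2 ggEEtt=1 ggEeTT=2 ggEeTt=4 ggEett=2 ggeeTT=1 ggeeTt=2 ggeett=1
GGEETt hits 2/64; gcd=2; 2÷2/64÷2 = 1/32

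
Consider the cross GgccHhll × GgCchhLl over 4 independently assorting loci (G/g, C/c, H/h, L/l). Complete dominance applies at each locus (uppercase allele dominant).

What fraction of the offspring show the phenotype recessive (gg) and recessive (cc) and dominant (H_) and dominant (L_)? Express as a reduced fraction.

P(gg cc H_ L_) = 1/32

GgccHhll gametes: GcHl×4, Gchl×4, gcHl×4, gchl×4
GgCchhLl gametes: GChL×2, GChl×2, GchL×2, Gchl×2, gChL×2, gChl×2, gchL×2, gchl×2
GgccHhll×GgCchhLl grid (16·16=256): GGCcHhLl=8 GGCcHhll=8 GGCchhLl=8 GGCchhll=8 GGccHhLl=8 GGccHhll=8 GGcchhLl=8 GGcchhll=8 GgCcHhLl=16 GgCcHhll=16 GgCchhLl=16 GgCchhll=16 GgccHhLl=16 GgccHhll=16 GgcchhLl=16 Ggcchhll=16 ggCcHhLl=8 ggCcHhll=8 ggCchhLl=8 ggCchhll=8 ggccHhLl=8 ggccHhll=8 ggcchhLl=8 ggcchhll=8
gg cc H_ L_ hits 8/256; gcd=8; 8÷8/256÷8 = 1/32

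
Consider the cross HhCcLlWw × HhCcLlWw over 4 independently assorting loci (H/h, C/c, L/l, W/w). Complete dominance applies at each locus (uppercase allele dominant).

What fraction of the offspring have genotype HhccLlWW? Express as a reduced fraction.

HhCcLlWw gametes: HCLW×1, HCLw×1, HClW×1, HClw×1, HcLW×1, HcLw×1, HclW×1, Hclw×1, hCLW×1, hCLw×1, hClW×1, hClw×1, hcLW×1, hcLw×1, hclW×1, hclw×1
HhCcLlWw gametes: HCLW×1, HCLw×1, HClW×1, HClw×1, HcLW×1, HcLw×1, HclW×1, Hclw×1, hCLW×1, hCLw×1, hClW×1, hClw×1, hcLW×1, hcLw×1, hclW×1, hclw×1
HhCcLlWw×HhCcLlWw grid (16·16=256): HHCCLLWW=1 HHCCLLWw=2 HHCCLLww=1 HHCCLlWW=2 HHCCLlWw=4 HHCCLlww=2 HHCCllWW=1 HHCCllWw=2 HHCCllww=1 HHCcLLWW=2 HHCcLLWw=4 HHCcLLww=2 HHCcLlWW=4 HHCcLlWw=8 HHCcLlww=4 HHCcllWW=2 HHCcllWw=4 HHCcllww=2 HHccLLWW=1 HHccLLWw=2 HHccLLww=1 HHccLlWW=2 HHccLlWw=4 HHccLlww=2 HHccllWW=1 HHccllWw=2 HHccllww=1 HhCCLLWW=2 HhCCLLWw=4 HhCCLLww=2 HhCCLlWW=4 HhCCLlWw=8 HhCCLlww=4 HhCCllWW=2 HhCCllWw=4 HhCCllww=2 HhCcLLWW=4 HhCcLLWw=8 HhCcLLww=4 HhCcLlWW=8 HhCcLlWw=16 HhCcLlww=8 HhCcllWW=4 HhCcllWw=8 HhCcllww=4 HhccLLWW=2 HhccLLWw=4 HhccLLww=2 HhccLlWW=4 HhccLlWw=8 HhccLlww=4 HhccllWW=2 HhccllWw=4 Hhccllww=2 hhCCLLWW=1 hhCCLLWw=2 hhCCLLww=1 hhCCLlWW=2 hhCCLlWw=4 hhCCLlww=2 hhCCllWW=1 hhCCllWw=2 hhCCllww=1 hhCcLLWW=2 hhCcLLWw=4 hhCcLLww=2 hhCcLlWW=4 hhCcLlWw=8 hhCcLlww=4 hhCcllWW=2 hhCcllWw=4 hhCcllww=2 hhccLLWW=1 hhccLLWw=2 hhccLLww=1 hhccLlWW=2 hhccLlWw=4 hhccLlww=2 hhccllWW=1 hhccllWw=2 hhccllww=1
HhccLlWW hits 4/256; gcd=4; 4÷4/256÷4 = 1/64

P(HhccLlWW) = 1/64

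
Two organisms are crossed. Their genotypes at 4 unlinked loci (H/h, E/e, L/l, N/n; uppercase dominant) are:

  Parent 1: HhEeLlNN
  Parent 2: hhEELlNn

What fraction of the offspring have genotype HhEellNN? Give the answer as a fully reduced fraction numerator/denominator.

P(HhEellNN) = 1/32

HhEeLlNN gametes: HELN×2, HElN×2, HeLN×2, HelN×2, hELN×2, hElN×2, heLN×2, helN×2
hhEELlNn gametes: hELN×4, hELn×4, hElN×4, hEln×4
HhEeLlNN×hhEELlNn grid (16·16=256): HhEELLNN=8 HhEELLNn=8 HhEELlNN=16 HhEELlNn=16 HhEEllNN=8 HhEEllNn=8 HhEeLLNN=8 HhEeLLNn=8 HhEeLlNN=16 HhEeLlNn=16 HhEellNN=8 HhEellNn=8 hhEELLNN=8 hhEELLNn=8 hhEELlNN=16 hhEELlNn=16 hhEEllNN=8 hhEEllNn=8 hhEeLLNN=8 hhEeLLNn=8 hhEeLlNN=16 hhEeLlNn=16 hhEellNN=8 hhEellNn=8
HhEellNN hits 8/256; gcd=8; 8÷8/256÷8 = 1/32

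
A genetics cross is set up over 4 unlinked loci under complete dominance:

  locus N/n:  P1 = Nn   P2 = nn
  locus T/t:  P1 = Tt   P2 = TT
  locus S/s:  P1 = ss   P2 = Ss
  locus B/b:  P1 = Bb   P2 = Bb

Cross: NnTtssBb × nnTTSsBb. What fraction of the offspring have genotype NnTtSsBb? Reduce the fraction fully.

P(NnTtSsBb) = 1/16

NnTtssBb gametes: NTsB×2, NTsb×2, NtsB×2, Ntsb×2, nTsB×2, nTsb×2, ntsB×2, ntsb×2
nnTTSsBb gametes: nTSB×4, nTSb×4, nTsB×4, nTsb×4
NnTtssBb×nnTTSsBb grid (16·16=256): NnTTSsBB=8 NnTTSsBb=16 NnTTSsbb=8 NnTTssBB=8 NnTTssBb=16 NnTTssbb=8 NnTtSsBB=8 NnTtSsBb=16 NnTtSsbb=8 NnTtssBB=8 NnTtssBb=16 NnTtssbb=8 nnTTSsBB=8 nnTTSsBb=16 nnTTSsbb=8 nnTTssBB=8 nnTTssBb=16 nnTTssbb=8 nnTtSsBB=8 nnTtSsBb=16 nnTtSsbb=8 nnTtssBB=8 nnTtssBb=16 nnTtssbb=8
NnTtSsBb hits 16/256; gcd=16; 16÷16/256÷16 = 1/16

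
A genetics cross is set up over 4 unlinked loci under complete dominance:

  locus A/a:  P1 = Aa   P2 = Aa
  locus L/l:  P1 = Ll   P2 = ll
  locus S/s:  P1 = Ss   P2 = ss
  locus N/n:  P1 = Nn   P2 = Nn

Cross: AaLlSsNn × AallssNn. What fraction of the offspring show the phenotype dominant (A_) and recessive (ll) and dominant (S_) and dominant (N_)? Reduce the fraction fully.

AaLlSsNn gametes: ALSN×1, ALSn×1, ALsN×1, ALsn×1, AlSN×1, AlSn×1, AlsN×1, Alsn×1, aLSN×1, aLSn×1, aLsN×1, aLsn×1, alSN×1, alSn×1, alsN×1, alsn×1
AallssNn gametes: AlsN×4, Alsn×4, alsN×4, alsn×4
AaLlSsNn×AallssNn grid (16·16=256): AALlSsNN=4 AALlSsNn=8 AALlSsnn=4 AALlssNN=4 AALlssNn=8 AALlssnn=4 AAllSsNN=4 AAllSsNn=8 AAllSsnn=4 AAllssNN=4 AAllssNn=8 AAllssnn=4 AaLlSsNN=8 AaLlSsNn=16 AaLlSsnn=8 AaLlssNN=8 AaLlssNn=16 AaLlssnn=8 AallSsNN=8 AallSsNn=16 AallSsnn=8 AallssNN=8 AallssNn=16 Aallssnn=8 aaLlSsNN=4 aaLlSsNn=8 aaLlSsnn=4 aaLlssNN=4 aaLlssNn=8 aaLlssnn=4 aallSsNN=4 aallSsNn=8 aallSsnn=4 aallssNN=4 aallssNn=8 aallssnn=4
A_ ll S_ N_ hits 36/256; gcd=4; 36÷4/256÷4 = 9/64

P(A_ ll S_ N_) = 9/64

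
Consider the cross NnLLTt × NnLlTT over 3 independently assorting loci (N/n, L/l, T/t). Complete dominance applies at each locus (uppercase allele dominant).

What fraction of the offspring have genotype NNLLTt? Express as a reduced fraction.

P(NNLLTt) = 1/16

NnLLTt gametes: NLT×2, NLt×2, nLT×2, nLt×2
NnLlTT gametes: NLT×2, NlT×2, nLT×2, nlT×2
NnLLTt×NnLlTT grid (8·8=64): NNLLTT=4 NNLLTt=4 NNLlTT=4 NNLlTt=4 NnLLTT=8 NnLLTt=8 NnLlTT=8 NnLlTt=8 nnLLTT=4 nnLLTt=4 nnLlTT=4 nnLlTt=4
NNLLTt hits 4/64; gcd=4; 4÷4/64÷4 = 1/16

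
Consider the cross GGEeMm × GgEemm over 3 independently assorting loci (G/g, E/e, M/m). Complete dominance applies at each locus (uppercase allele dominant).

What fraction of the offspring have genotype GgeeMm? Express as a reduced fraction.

GGEeMm gametes: GEM×2, GEm×2, GeM×2, Gem×2
GgEemm gametes: GEm×2, Gem×2, gEm×2, gem×2
GGEeMm×GgEemm grid (8·8=64): GGEEMm=4 GGEEmm=4 GGEeMm=8 GGEemm=8 GGeeMm=4 GGeemm=4 GgEEMm=4 GgEEmm=4 GgEeMm=8 GgEemm=8 GgeeMm=4 Ggeemm=4
GgeeMm hits 4/64; gcd=4; 4÷4/64÷4 = 1/16

P(GgeeMm) = 1/16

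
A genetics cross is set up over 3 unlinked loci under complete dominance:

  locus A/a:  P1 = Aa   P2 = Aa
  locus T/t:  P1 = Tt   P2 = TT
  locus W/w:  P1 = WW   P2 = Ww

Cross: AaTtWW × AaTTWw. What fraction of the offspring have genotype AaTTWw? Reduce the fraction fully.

P(AaTTWw) = 1/8

AaTtWW gametes: ATW×2, AtW×2, aTW×2, atW×2
AaTTWw gametes: ATW×2, ATw×2, aTW×2, aTw×2
AaTtWW×AaTTWw grid (8·8=64): AATTWW=4 AATTWw=4 AATtWW=4 AATtWw=4 AaTTWW=8 AaTTWw=8 AaTtWW=8 AaTtWw=8 aaTTWW=4 aaTTWw=4 aaTtWW=4 aaTtWw=4
AaTTWw hits 8/64; gcd=8; 8÷8/64÷8 = 1/8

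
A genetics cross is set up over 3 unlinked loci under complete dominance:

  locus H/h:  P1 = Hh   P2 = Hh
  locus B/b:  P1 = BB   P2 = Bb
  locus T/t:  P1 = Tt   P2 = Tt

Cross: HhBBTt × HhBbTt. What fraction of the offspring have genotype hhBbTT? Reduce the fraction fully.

HhBBTt gametes: HBT×2, HBt×2, hBT×2, hBt×2
HhBbTt gametes: HBT×1, HBt×1, HbT×1, Hbt×1, hBT×1, hBt×1, hbT×1, hbt×1
HhBBTt×HhBbTt grid (8·8=64): HHBBTT=2 HHBBTt=4 HHBBtt=2 HHBbTT=2 HHBbTt=4 HHBbtt=2 HhBBTT=4 HhBBTt=8 HhBBtt=4 HhBbTT=4 HhBbTt=8 HhBbtt=4 hhBBTT=2 hhBBTt=4 hhBBtt=2 hhBbTT=2 hhBbTt=4 hhBbtt=2
hhBbTT hits 2/64; gcd=2; 2÷2/64÷2 = 1/32

P(hhBbTT) = 1/32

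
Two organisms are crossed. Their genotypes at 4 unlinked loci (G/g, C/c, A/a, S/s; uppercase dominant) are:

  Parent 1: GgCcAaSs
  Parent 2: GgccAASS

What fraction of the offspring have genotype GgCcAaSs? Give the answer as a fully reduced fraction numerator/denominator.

P(GgCcAaSs) = 1/16

GgCcAaSs gametes: GCAS×1, GCAs×1, GCaS×1, GCas×1, GcAS×1, GcAs×1, GcaS×1, Gcas×1, gCAS×1, gCAs×1, gCaS×1, gCas×1, gcAS×1, gcAs×1, gcaS×1, gcas×1
GgccAASS gametes: GcAS×8, gcAS×8
GgCcAaSs×GgccAASS grid (16·16=256): GGCcAASS=8 GGCcAASs=8 GGCcAaSS=8 GGCcAaSs=8 GGccAASS=8 GGccAASs=8 GGccAaSS=8 GGccAaSs=8 GgCcAASS=16 GgCcAASs=16 GgCcAaSS=16 GgCcAaSs=16 GgccAASS=16 GgccAASs=16 GgccAaSS=16 GgccAaSs=16 ggCcAASS=8 ggCcAASs=8 ggCcAaSS=8 ggCcAaSs=8 ggccAASS=8 ggccAASs=8 ggccAaSS=8 ggccAaSs=8
GgCcAaSs hits 16/256; gcd=16; 16÷16/256÷16 = 1/16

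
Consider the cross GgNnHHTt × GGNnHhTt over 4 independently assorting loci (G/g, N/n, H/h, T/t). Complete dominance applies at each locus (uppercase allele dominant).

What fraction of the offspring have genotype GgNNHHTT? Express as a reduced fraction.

GgNnHHTt gametes: GNHT×2, GNHt×2, GnHT×2, GnHt×2, gNHT×2, gNHt×2, gnHT×2, gnHt×2
GGNnHhTt gametes: GNHT×2, GNHt×2, GNhT×2, GNht×2, GnHT×2, GnHt×2, GnhT×2, Gnht×2
GgNnHHTt×GGNnHhTt grid (16·16=256): GGNNHHTT=4 GGNNHHTt=8 GGNNHHtt=4 GGNNHhTT=4 GGNNHhTt=8 GGNNHhtt=4 GGNnHHTT=8 GGNnHHTt=16 GGNnHHtt=8 GGNnHhTT=8 GGNnHhTt=16 GGNnHhtt=8 GGnnHHTT=4 GGnnHHTt=8 GGnnHHtt=4 GGnnHhTT=4 GGnnHhTt=8 GGnnHhtt=4 GgNNHHTT=4 GgNNHHTt=8 GgNNHHtt=4 GgNNHhTT=4 GgNNHhTt=8 GgNNHhtt=4 GgNnHHTT=8 GgNnHHTt=16 GgNnHHtt=8 GgNnHhTT=8 GgNnHhTt=16 GgNnHhtt=8 GgnnHHTT=4 GgnnHHTt=8 GgnnHHtt=4 GgnnHhTT=4 GgnnHhTt=8 GgnnHhtt=4
GgNNHHTT hits 4/256; gcd=4; 4÷4/256÷4 = 1/64

P(GgNNHHTT) = 1/64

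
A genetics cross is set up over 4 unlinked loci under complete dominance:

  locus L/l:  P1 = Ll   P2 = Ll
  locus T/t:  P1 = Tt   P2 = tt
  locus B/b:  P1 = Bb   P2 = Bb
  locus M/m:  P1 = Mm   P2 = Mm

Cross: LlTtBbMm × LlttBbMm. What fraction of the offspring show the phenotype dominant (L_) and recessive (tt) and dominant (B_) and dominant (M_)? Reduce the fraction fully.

LlTtBbMm gametes: LTBM×1, LTBm×1, LTbM×1, LTbm×1, LtBM×1, LtBm×1, LtbM×1, Ltbm×1, lTBM×1, lTBm×1, lTbM×1, lTbm×1, ltBM×1, ltBm×1, ltbM×1, ltbm×1
LlttBbMm gametes: LtBM×2, LtBm×2, LtbM×2, Ltbm×2, ltBM×2, ltBm×2, ltbM×2, ltbm×2
LlTtBbMm×LlttBbMm grid (16·16=256): LLTtBBMM=2 LLTtBBMm=4 LLTtBBmm=2 LLTtBbMM=4 LLTtBbMm=8 LLTtBbmm=4 LLTtbbMM=2 LLTtbbMm=4 LLTtbbmm=2 LLttBBMM=2 LLttBBMm=4 LLttBBmm=2 LLttBbMM=4 LLttBbMm=8 LLttBbmm=4 LLttbbMM=2 LLttbbMm=4 LLttbbmm=2 LlTtBBMM=4 LlTtBBMm=8 LlTtBBmm=4 LlTtBbMM=8 LlTtBbMm=16 LlTtBbmm=8 LlTtbbMM=4 LlTtbbMm=8 LlTtbbmm=4 LlttBBMM=4 LlttBBMm=8 LlttBBmm=4 LlttBbMM=8 LlttBbMm=16 LlttBbmm=8 LlttbbMM=4 LlttbbMm=8 Llttbbmm=4 llTtBBMM=2 llTtBBMm=4 llTtBBmm=2 llTtBbMM=4 llTtBbMm=8 llTtBbmm=4 llTtbbMM=2 llTtbbMm=4 llTtbbmm=2 llttBBMM=2 llttBBMm=4 llttBBmm=2 llttBbMM=4 llttBbMm=8 llttBbmm=4 llttbbMM=2 llttbbMm=4 llttbbmm=2
L_ tt B_ M_ hits 54/256; gcd=2; 54÷2/256÷2 = 27/128

P(L_ tt B_ M_) = 27/128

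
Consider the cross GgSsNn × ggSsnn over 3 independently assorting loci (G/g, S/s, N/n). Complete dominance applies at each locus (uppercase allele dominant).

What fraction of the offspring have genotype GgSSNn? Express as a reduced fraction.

GgSsNn gametes: GSN×1, GSn×1, GsN×1, Gsn×1, gSN×1, gSn×1, gsN×1, gsn×1
ggSsnn gametes: gSn×4, gsn×4
GgSsNn×ggSsnn grid (8·8=64): GgSSNn=4 GgSSnn=4 GgSsNn=8 GgSsnn=8 GgssNn=4 Ggssnn=4 ggSSNn=4 ggSSnn=4 ggSsNn=8 ggSsnn=8 ggssNn=4 ggssnn=4
GgSSNn hits 4/64; gcd=4; 4÷4/64÷4 = 1/16

P(GgSSNn) = 1/16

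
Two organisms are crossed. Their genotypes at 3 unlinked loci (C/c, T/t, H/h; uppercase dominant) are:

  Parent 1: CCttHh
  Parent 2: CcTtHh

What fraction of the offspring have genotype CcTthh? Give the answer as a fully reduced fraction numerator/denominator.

CCttHh gametes: CtH×4, Cth×4
CcTtHh gametes: CTH×1, CTh×1, CtH×1, Cth×1, cTH×1, cTh×1, ctH×1, cth×1
CCttHh×CcTtHh grid (8·8=64): CCTtHH=4 CCTtHh=8 CCTthh=4 CCttHH=4 CCttHh=8 CCtthh=4 CcTtHH=4 CcTtHh=8 CcTthh=4 CcttHH=4 CcttHh=8 Cctthh=4
CcTthh hits 4/64; gcd=4; 4÷4/64÷4 = 1/16

P(CcTthh) = 1/16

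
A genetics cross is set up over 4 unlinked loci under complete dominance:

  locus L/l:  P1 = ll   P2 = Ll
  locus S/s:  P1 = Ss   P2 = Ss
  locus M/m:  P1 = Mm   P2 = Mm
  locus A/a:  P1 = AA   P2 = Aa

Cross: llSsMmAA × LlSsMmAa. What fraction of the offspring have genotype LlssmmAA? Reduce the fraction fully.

llSsMmAA gametes: lSMA×4, lSmA×4, lsMA×4, lsmA×4
LlSsMmAa gametes: LSMA×1, LSMa×1, LSmA×1, LSma×1, LsMA×1, LsMa×1, LsmA×1, Lsma×1, lSMA×1, lSMa×1, lSmA×1, lSma×1, lsMA×1, lsMa×1, lsmA×1, lsma×1
llSsMmAA×LlSsMmAa grid (16·16=256): LlSSMMAA=4 LlSSMMAa=4 LlSSMmAA=8 LlSSMmAa=8 LlSSmmAA=4 LlSSmmAa=4 LlSsMMAA=8 LlSsMMAa=8 LlSsMmAA=16 LlSsMmAa=16 LlSsmmAA=8 LlSsmmAa=8 LlssMMAA=4 LlssMMAa=4 LlssMmAA=8 LlssMmAa=8 LlssmmAA=4 LlssmmAa=4 llSSMMAA=4 llSSMMAa=4 llSSMmAA=8 llSSMmAa=8 llSSmmAA=4 llSSmmAa=4 llSsMMAA=8 llSsMMAa=8 llSsMmAA=16 llSsMmAa=16 llSsmmAA=8 llSsmmAa=8 llssMMAA=4 llssMMAa=4 llssMmAA=8 llssMmAa=8 llssmmAA=4 llssmmAa=4
LlssmmAA hits 4/256; gcd=4; 4÷4/256÷4 = 1/64

P(LlssmmAA) = 1/64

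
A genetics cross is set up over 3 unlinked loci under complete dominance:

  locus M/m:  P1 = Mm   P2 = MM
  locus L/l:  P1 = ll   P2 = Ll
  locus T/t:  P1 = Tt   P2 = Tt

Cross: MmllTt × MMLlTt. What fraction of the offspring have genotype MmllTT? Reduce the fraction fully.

P(MmllTT) = 1/16

MmllTt gametes: MlT×2, Mlt×2, mlT×2, mlt×2
MMLlTt gametes: MLT×2, MLt×2, MlT×2, Mlt×2
MmllTt×MMLlTt grid (8·8=64): MMLlTT=4 MMLlTt=8 MMLltt=4 MMllTT=4 MMllTt=8 MMlltt=4 MmLlTT=4 MmLlTt=8 MmLltt=4 MmllTT=4 MmllTt=8 Mmlltt=4
MmllTT hits 4/64; gcd=4; 4÷4/64÷4 = 1/16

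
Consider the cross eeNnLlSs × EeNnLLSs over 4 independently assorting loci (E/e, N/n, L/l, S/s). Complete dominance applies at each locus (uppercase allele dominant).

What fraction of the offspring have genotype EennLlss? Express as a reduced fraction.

P(EennLlss) = 1/64

eeNnLlSs gametes: eNLS×2, eNLs×2, eNlS×2, eNls×2, enLS×2, enLs×2, enlS×2, enls×2
EeNnLLSs gametes: ENLS×2, ENLs×2, EnLS×2, EnLs×2, eNLS×2, eNLs×2, enLS×2, enLs×2
eeNnLlSs×EeNnLLSs grid (16·16=256): EeNNLLSS=4 EeNNLLSs=8 EeNNLLss=4 EeNNLlSS=4 EeNNLlSs=8 EeNNLlss=4 EeNnLLSS=8 EeNnLLSs=16 EeNnLLss=8 EeNnLlSS=8 EeNnLlSs=16 EeNnLlss=8 EennLLSS=4 EennLLSs=8 EennLLss=4 EennLlSS=4 EennLlSs=8 EennLlss=4 eeNNLLSS=4 eeNNLLSs=8 eeNNLLss=4 eeNNLlSS=4 eeNNLlSs=8 eeNNLlss=4 eeNnLLSS=8 eeNnLLSs=16 eeNnLLss=8 eeNnLlSS=8 eeNnLlSs=16 eeNnLlss=8 eennLLSS=4 eennLLSs=8 eennLLss=4 eennLlSS=4 eennLlSs=8 eennLlss=4
EennLlss hits 4/256; gcd=4; 4÷4/256÷4 = 1/64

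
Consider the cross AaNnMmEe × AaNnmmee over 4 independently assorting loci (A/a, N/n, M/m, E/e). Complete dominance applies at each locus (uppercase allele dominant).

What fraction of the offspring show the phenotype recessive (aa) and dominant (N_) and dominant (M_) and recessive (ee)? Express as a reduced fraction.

P(aa N_ M_ ee) = 3/64

AaNnMmEe gametes: ANME×1, ANMe×1, ANmE×1, ANme×1, AnME×1, AnMe×1, AnmE×1, Anme×1, aNME×1, aNMe×1, aNmE×1, aNme×1, anME×1, anMe×1, anmE×1, anme×1
AaNnmmee gametes: ANme×4, Anme×4, aNme×4, anme×4
AaNnMmEe×AaNnmmee grid (16·16=256): AANNMmEe=4 AANNMmee=4 AANNmmEe=4 AANNmmee=4 AANnMmEe=8 AANnMmee=8 AANnmmEe=8 AANnmmee=8 AAnnMmEe=4 AAnnMmee=4 AAnnmmEe=4 AAnnmmee=4 AaNNMmEe=8 AaNNMmee=8 AaNNmmEe=8 AaNNmmee=8 AaNnMmEe=16 AaNnMmee=16 AaNnmmEe=16 AaNnmmee=16 AannMmEe=8 AannMmee=8 AannmmEe=8 Aannmmee=8 aaNNMmEe=4 aaNNMmee=4 aaNNmmEe=4 aaNNmmee=4 aaNnMmEe=8 aaNnMmee=8 aaNnmmEe=8 aaNnmmee=8 aannMmEe=4 aannMmee=4 aannmmEe=4 aannmmee=4
aa N_ M_ ee hits 12/256; gcd=4; 12÷4/256÷4 = 3/64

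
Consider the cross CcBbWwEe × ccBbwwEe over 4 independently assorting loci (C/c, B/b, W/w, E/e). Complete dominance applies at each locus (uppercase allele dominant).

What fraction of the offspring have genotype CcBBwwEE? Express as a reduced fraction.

P(CcBBwwEE) = 1/64

CcBbWwEe gametes: CBWE×1, CBWe×1, CBwE×1, CBwe×1, CbWE×1, CbWe×1, CbwE×1, Cbwe×1, cBWE×1, cBWe×1, cBwE×1, cBwe×1, cbWE×1, cbWe×1, cbwE×1, cbwe×1
ccBbwwEe gametes: cBwE×4, cBwe×4, cbwE×4, cbwe×4
CcBbWwEe×ccBbwwEe grid (16·16=256): CcBBWwEE=4 CcBBWwEe=8 CcBBWwee=4 CcBBwwEE=4 CcBBwwEe=8 CcBBwwee=4 CcBbWwEE=8 CcBbWwEe=16 CcBbWwee=8 CcBbwwEE=8 CcBbwwEe=16 CcBbwwee=8 CcbbWwEE=4 CcbbWwEe=8 CcbbWwee=4 CcbbwwEE=4 CcbbwwEe=8 Ccbbwwee=4 ccBBWwEE=4 ccBBWwEe=8 ccBBWwee=4 ccBBwwEE=4 ccBBwwEe=8 ccBBwwee=4 ccBbWwEE=8 ccBbWwEe=16 ccBbWwee=8 ccBbwwEE=8 ccBbwwEe=16 ccBbwwee=8 ccbbWwEE=4 ccbbWwEe=8 ccbbWwee=4 ccbbwwEE=4 ccbbwwEe=8 ccbbwwee=4
CcBBwwEE hits 4/256; gcd=4; 4÷4/256÷4 = 1/64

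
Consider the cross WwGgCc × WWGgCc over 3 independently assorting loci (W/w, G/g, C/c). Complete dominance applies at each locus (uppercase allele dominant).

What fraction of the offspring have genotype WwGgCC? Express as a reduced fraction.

P(WwGgCC) = 1/16

WwGgCc gametes: WGC×1, WGc×1, WgC×1, Wgc×1, wGC×1, wGc×1, wgC×1, wgc×1
WWGgCc gametes: WGC×2, WGc×2, WgC×2, Wgc×2
WwGgCc×WWGgCc grid (8·8=64): WWGGCC=2 WWGGCc=4 WWGGcc=2 WWGgCC=4 WWGgCc=8 WWGgcc=4 WWggCC=2 WWggCc=4 WWggcc=2 WwGGCC=2 WwGGCc=4 WwGGcc=2 WwGgCC=4 WwGgCc=8 WwGgcc=4 WwggCC=2 WwggCc=4 Wwggcc=2
WwGgCC hits 4/64; gcd=4; 4÷4/64÷4 = 1/16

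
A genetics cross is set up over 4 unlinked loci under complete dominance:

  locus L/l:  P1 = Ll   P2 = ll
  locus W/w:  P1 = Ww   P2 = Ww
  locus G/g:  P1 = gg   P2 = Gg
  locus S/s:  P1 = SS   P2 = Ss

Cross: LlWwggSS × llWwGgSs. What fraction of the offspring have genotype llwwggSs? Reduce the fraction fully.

P(llwwggSs) = 1/32

LlWwggSS gametes: LWgS×4, LwgS×4, lWgS×4, lwgS×4
llWwGgSs gametes: lWGS×2, lWGs×2, lWgS×2, lWgs×2, lwGS×2, lwGs×2, lwgS×2, lwgs×2
LlWwggSS×llWwGgSs grid (16·16=256): LlWWGgSS=8 LlWWGgSs=8 LlWWggSS=8 LlWWggSs=8 LlWwGgSS=16 LlWwGgSs=16 LlWwggSS=16 LlWwggSs=16 LlwwGgSS=8 LlwwGgSs=8 LlwwggSS=8 LlwwggSs=8 llWWGgSS=8 llWWGgSs=8 llWWggSS=8 llWWggSs=8 llWwGgSS=16 llWwGgSs=16 llWwggSS=16 llWwggSs=16 llwwGgSS=8 llwwGgSs=8 llwwggSS=8 llwwggSs=8
llwwggSs hits 8/256; gcd=8; 8÷8/256÷8 = 1/32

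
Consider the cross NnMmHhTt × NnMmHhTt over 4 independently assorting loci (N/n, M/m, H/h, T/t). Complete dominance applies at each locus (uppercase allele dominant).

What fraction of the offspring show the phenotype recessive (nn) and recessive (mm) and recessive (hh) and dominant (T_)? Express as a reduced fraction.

NnMmHhTt gametes: NMHT×1, NMHt×1, NMhT×1, NMht×1, NmHT×1, NmHt×1, NmhT×1, Nmht×1, nMHT×1, nMHt×1, nMhT×1, nMht×1, nmHT×1, nmHt×1, nmhT×1, nmht×1
NnMmHhTt gametes: NMHT×1, NMHt×1, NMhT×1, NMht×1, NmHT×1, NmHt×1, NmhT×1, Nmht×1, nMHT×1, nMHt×1, nMhT×1, nMht×1, nmHT×1, nmHt×1, nmhT×1, nmht×1
NnMmHhTt×NnMmHhTt grid (16·16=256): NNMMHHTT=1 NNMMHHTt=2 NNMMHHtt=1 NNMMHhTT=2 NNMMHhTt=4 NNMMHhtt=2 NNMMhhTT=1 NNMMhhTt=2 NNMMhhtt=1 NNMmHHTT=2 NNMmHHTt=4 NNMmHHtt=2 NNMmHhTT=4 NNMmHhTt=8 NNMmHhtt=4 NNMmhhTT=2 NNMmhhTt=4 NNMmhhtt=2 NNmmHHTT=1 NNmmHHTt=2 NNmmHHtt=1 NNmmHhTT=2 NNmmHhTt=4 NNmmHhtt=2 NNmmhhTT=1 NNmmhhTt=2 NNmmhhtt=1 NnMMHHTT=2 NnMMHHTt=4 NnMMHHtt=2 NnMMHhTT=4 NnMMHhTt=8 NnMMHhtt=4 NnMMhhTT=2 NnMMhhTt=4 NnMMhhtt=2 NnMmHHTT=4 NnMmHHTt=8 NnMmHHtt=4 NnMmHhTT=8 NnMmHhTt=16 NnMmHhtt=8 NnMmhhTT=4 NnMmhhTt=8 NnMmhhtt=4 NnmmHHTT=2 NnmmHHTt=4 NnmmHHtt=2 NnmmHhTT=4 NnmmHhTt=8 NnmmHhtt=4 NnmmhhTT=2 NnmmhhTt=4 Nnmmhhtt=2 nnMMHHTT=1 nnMMHHTt=2 nnMMHHtt=1 nnMMHhTT=2 nnMMHhTt=4 nnMMHhtt=2 nnMMhhTT=1 nnMMhhTt=2 nnMMhhtt=1 nnMmHHTT=2 nnMmHHTt=4 nnMmHHtt=2 nnMmHhTT=4 nnMmHhTt=8 nnMmHhtt=4 nnMmhhTT=2 nnMmhhTt=4 nnMmhhtt=2 nnmmHHTT=1 nnmmHHTt=2 nnmmHHtt=1 nnmmHhTT=2 nnmmHhTt=4 nnmmHhtt=2 nnmmhhTT=1 nnmmhhTt=2 nnmmhhtt=1
nn mm hh T_ hits 3/256; gcd=1; 3÷1/256÷1 = 3/256

P(nn mm hh T_) = 3/256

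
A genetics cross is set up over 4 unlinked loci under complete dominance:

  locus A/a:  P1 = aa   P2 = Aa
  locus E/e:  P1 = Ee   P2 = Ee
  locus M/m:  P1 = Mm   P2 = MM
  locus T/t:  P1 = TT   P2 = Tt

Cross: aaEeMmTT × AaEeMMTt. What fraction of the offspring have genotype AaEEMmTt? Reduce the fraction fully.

aaEeMmTT gametes: aEMT×4, aEmT×4, aeMT×4, aemT×4
AaEeMMTt gametes: AEMT×2, AEMt×2, AeMT×2, AeMt×2, aEMT×2, aEMt×2, aeMT×2, aeMt×2
aaEeMmTT×AaEeMMTt grid (16·16=256): AaEEMMTT=8 AaEEMMTt=8 AaEEMmTT=8 AaEEMmTt=8 AaEeMMTT=16 AaEeMMTt=16 AaEeMmTT=16 AaEeMmTt=16 AaeeMMTT=8 AaeeMMTt=8 AaeeMmTT=8 AaeeMmTt=8 aaEEMMTT=8 aaEEMMTt=8 aaEEMmTT=8 aaEEMmTt=8 aaEeMMTT=16 aaEeMMTt=16 aaEeMmTT=16 aaEeMmTt=16 aaeeMMTT=8 aaeeMMTt=8 aaeeMmTT=8 aaeeMmTt=8
AaEEMmTt hits 8/256; gcd=8; 8÷8/256÷8 = 1/32

P(AaEEMmTt) = 1/32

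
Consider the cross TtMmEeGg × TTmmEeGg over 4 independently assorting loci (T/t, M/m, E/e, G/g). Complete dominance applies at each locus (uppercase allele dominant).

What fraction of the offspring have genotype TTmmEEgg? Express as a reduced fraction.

TtMmEeGg gametes: TMEG×1, TMEg×1, TMeG×1, TMeg×1, TmEG×1, TmEg×1, TmeG×1, Tmeg×1, tMEG×1, tMEg×1, tMeG×1, tMeg×1, tmEG×1, tmEg×1, tmeG×1, tmeg×1
TTmmEeGg gametes: TmEG×4, TmEg×4, TmeG×4, Tmeg×4
TtMmEeGg×TTmmEeGg grid (16·16=256): TTMmEEGG=4 TTMmEEGg=8 TTMmEEgg=4 TTMmEeGG=8 TTMmEeGg=16 TTMmEegg=8 TTMmeeGG=4 TTMmeeGg=8 TTMmeegg=4 TTmmEEGG=4 TTmmEEGg=8 TTmmEEgg=4 TTmmEeGG=8 TTmmEeGg=16 TTmmEegg=8 TTmmeeGG=4 TTmmeeGg=8 TTmmeegg=4 TtMmEEGG=4 TtMmEEGg=8 TtMmEEgg=4 TtMmEeGG=8 TtMmEeGg=16 TtMmEegg=8 TtMmeeGG=4 TtMmeeGg=8 TtMmeegg=4 TtmmEEGG=4 TtmmEEGg=8 TtmmEEgg=4 TtmmEeGG=8 TtmmEeGg=16 TtmmEegg=8 TtmmeeGG=4 TtmmeeGg=8 Ttmmeegg=4
TTmmEEgg hits 4/256; gcd=4; 4÷4/256÷4 = 1/64

P(TTmmEEgg) = 1/64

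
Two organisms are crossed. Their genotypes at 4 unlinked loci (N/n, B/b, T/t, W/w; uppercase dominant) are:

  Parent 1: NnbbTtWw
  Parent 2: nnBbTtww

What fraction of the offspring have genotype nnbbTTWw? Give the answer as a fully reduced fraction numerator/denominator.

NnbbTtWw gametes: NbTW×2, NbTw×2, NbtW×2, Nbtw×2, nbTW×2, nbTw×2, nbtW×2, nbtw×2
nnBbTtww gametes: nBTw×4, nBtw×4, nbTw×4, nbtw×4
NnbbTtWw×nnBbTtww grid (16·16=256): NnBbTTWw=8 NnBbTTww=8 NnBbTtWw=16 NnBbTtww=16 NnBbttWw=8 NnBbttww=8 NnbbTTWw=8 NnbbTTww=8 NnbbTtWw=16 NnbbTtww=16 NnbbttWw=8 Nnbbttww=8 nnBbTTWw=8 nnBbTTww=8 nnBbTtWw=16 nnBbTtww=16 nnBbttWw=8 nnBbttww=8 nnbbTTWw=8 nnbbTTww=8 nnbbTtWw=16 nnbbTtww=16 nnbbttWw=8 nnbbttww=8
nnbbTTWw hits 8/256; gcd=8; 8÷8/256÷8 = 1/32

P(nnbbTTWw) = 1/32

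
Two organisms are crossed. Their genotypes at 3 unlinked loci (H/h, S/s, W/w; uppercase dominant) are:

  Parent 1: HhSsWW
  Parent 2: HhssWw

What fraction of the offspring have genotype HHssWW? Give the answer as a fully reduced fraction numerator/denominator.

P(HHssWW) = 1/16

HhSsWW gametes: HSW×2, HsW×2, hSW×2, hsW×2
HhssWw gametes: HsW×2, Hsw×2, hsW×2, hsw×2
HhSsWW×HhssWw grid (8·8=64): HHSsWW=4 HHSsWw=4 HHssWW=4 HHssWw=4 HhSsWW=8 HhSsWw=8 HhssWW=8 HhssWw=8 hhSsWW=4 hhSsWw=4 hhssWW=4 hhssWw=4
HHssWW hits 4/64; gcd=4; 4÷4/64÷4 = 1/16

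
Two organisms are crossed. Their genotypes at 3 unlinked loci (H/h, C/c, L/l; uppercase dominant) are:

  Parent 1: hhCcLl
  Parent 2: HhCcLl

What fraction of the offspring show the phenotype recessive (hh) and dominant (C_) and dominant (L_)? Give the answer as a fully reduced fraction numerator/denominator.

P(hh C_ L_) = 9/32

hhCcLl gametes: hCL×2, hCl×2, hcL×2, hcl×2
HhCcLl gametes: HCL×1, HCl×1, HcL×1, Hcl×1, hCL×1, hCl×1, hcL×1, hcl×1
hhCcLl×HhCcLl grid (8·8=64): HhCCLL=2 HhCCLl=4 HhCCll=2 HhCcLL=4 HhCcLl=8 HhCcll=4 HhccLL=2 HhccLl=4 Hhccll=2 hhCCLL=2 hhCCLl=4 hhCCll=2 hhCcLL=4 hhCcLl=8 hhCcll=4 hhccLL=2 hhccLl=4 hhccll=2
hh C_ L_ hits 18/64; gcd=2; 18÷2/64÷2 = 9/32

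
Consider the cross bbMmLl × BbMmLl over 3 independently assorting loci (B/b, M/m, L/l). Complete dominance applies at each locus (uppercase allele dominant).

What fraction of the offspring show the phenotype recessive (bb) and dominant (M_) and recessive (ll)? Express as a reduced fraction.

P(bb M_ ll) = 3/32

bbMmLl gametes: bML×2, bMl×2, bmL×2, bml×2
BbMmLl gametes: BML×1, BMl×1, BmL×1, Bml×1, bML×1, bMl×1, bmL×1, bml×1
bbMmLl×BbMmLl grid (8·8=64): BbMMLL=2 BbMMLl=4 BbMMll=2 BbMmLL=4 BbMmLl=8 BbMmll=4 BbmmLL=2 BbmmLl=4 Bbmmll=2 bbMMLL=2 bbMMLl=4 bbMMll=2 bbMmLL=4 bbMmLl=8 bbMmll=4 bbmmLL=2 bbmmLl=4 bbmmll=2
bb M_ ll hits 6/64; gcd=2; 6÷2/64÷2 = 3/32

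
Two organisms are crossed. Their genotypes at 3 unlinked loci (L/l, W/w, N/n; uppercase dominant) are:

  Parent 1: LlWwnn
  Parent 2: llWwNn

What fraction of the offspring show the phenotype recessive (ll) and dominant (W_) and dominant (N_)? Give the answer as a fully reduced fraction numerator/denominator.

P(ll W_ N_) = 3/16

LlWwnn gametes: LWn×2, Lwn×2, lWn×2, lwn×2
llWwNn gametes: lWN×2, lWn×2, lwN×2, lwn×2
LlWwnn×llWwNn grid (8·8=64): LlWWNn=4 LlWWnn=4 LlWwNn=8 LlWwnn=8 LlwwNn=4 Llwwnn=4 llWWNn=4 llWWnn=4 llWwNn=8 llWwnn=8 llwwNn=4 llwwnn=4
ll W_ N_ hits 12/64; gcd=4; 12÷4/64÷4 = 3/16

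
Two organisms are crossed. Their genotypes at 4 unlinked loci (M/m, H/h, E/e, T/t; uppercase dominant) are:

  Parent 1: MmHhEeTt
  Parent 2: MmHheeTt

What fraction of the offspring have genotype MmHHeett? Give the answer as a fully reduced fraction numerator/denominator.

MmHhEeTt gametes: MHET×1, MHEt×1, MHeT×1, MHet×1, MhET×1, MhEt×1, MheT×1, Mhet×1, mHET×1, mHEt×1, mHeT×1, mHet×1, mhET×1, mhEt×1, mheT×1, mhet×1
MmHheeTt gametes: MHeT×2, MHet×2, MheT×2, Mhet×2, mHeT×2, mHet×2, mheT×2, mhet×2
MmHhEeTt×MmHheeTt grid (16·16=256): MMHHEeTT=2 MMHHEeTt=4 MMHHEett=2 MMHHeeTT=2 MMHHeeTt=4 MMHHeett=2 MMHhEeTT=4 MMHhEeTt=8 MMHhEett=4 MMHheeTT=4 MMHheeTt=8 MMHheett=4 MMhhEeTT=2 MMhhEeTt=4 MMhhEett=2 MMhheeTT=2 MMhheeTt=4 MMhheett=2 MmHHEeTT=4 MmHHEeTt=8 MmHHEett=4 MmHHeeTT=4 MmHHeeTt=8 MmHHeett=4 MmHhEeTT=8 MmHhEeTt=16 MmHhEett=8 MmHheeTT=8 MmHheeTt=16 MmHheett=8 MmhhEeTT=4 MmhhEeTt=8 MmhhEett=4 MmhheeTT=4 MmhheeTt=8 Mmhheett=4 mmHHEeTT=2 mmHHEeTt=4 mmHHEett=2 mmHHeeTT=2 mmHHeeTt=4 mmHHeett=2 mmHhEeTT=4 mmHhEeTt=8 mmHhEett=4 mmHheeTT=4 mmHheeTt=8 mmHheett=4 mmhhEeTT=2 mmhhEeTt=4 mmhhEett=2 mmhheeTT=2 mmhheeTt=4 mmhheett=2
MmHHeett hits 4/256; gcd=4; 4÷4/256÷4 = 1/64

P(MmHHeett) = 1/64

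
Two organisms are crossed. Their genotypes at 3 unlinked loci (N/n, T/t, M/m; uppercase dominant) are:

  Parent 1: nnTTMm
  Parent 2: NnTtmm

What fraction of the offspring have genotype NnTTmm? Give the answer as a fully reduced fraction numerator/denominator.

P(NnTTmm) = 1/8

nnTTMm gametes: nTM×4, nTm×4
NnTtmm gametes: NTm×2, Ntm×2, nTm×2, ntm×2
nnTTMm×NnTtmm grid (8·8=64): NnTTMm=8 NnTTmm=8 NnTtMm=8 NnTtmm=8 nnTTMm=8 nnTTmm=8 nnTtMm=8 nnTtmm=8
NnTTmm hits 8/64; gcd=8; 8÷8/64÷8 = 1/8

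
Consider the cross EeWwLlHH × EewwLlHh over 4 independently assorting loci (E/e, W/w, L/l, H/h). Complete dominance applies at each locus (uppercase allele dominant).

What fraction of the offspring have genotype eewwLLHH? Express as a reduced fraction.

EeWwLlHH gametes: EWLH×2, EWlH×2, EwLH×2, EwlH×2, eWLH×2, eWlH×2, ewLH×2, ewlH×2
EewwLlHh gametes: EwLH×2, EwLh×2, EwlH×2, Ewlh×2, ewLH×2, ewLh×2, ewlH×2, ewlh×2
EeWwLlHH×EewwLlHh grid (16·16=256): EEWwLLHH=4 EEWwLLHh=4 EEWwLlHH=8 EEWwLlHh=8 EEWwllHH=4 EEWwllHh=4 EEwwLLHH=4 EEwwLLHh=4 EEwwLlHH=8 EEwwLlHh=8 EEwwllHH=4 EEwwllHh=4 EeWwLLHH=8 EeWwLLHh=8 EeWwLlHH=16 EeWwLlHh=16 EeWwllHH=8 EeWwllHh=8 EewwLLHH=8 EewwLLHh=8 EewwLlHH=16 EewwLlHh=16 EewwllHH=8 EewwllHh=8 eeWwLLHH=4 eeWwLLHh=4 eeWwLlHH=8 eeWwLlHh=8 eeWwllHH=4 eeWwllHh=4 eewwLLHH=4 eewwLLHh=4 eewwLlHH=8 eewwLlHh=8 eewwllHH=4 eewwllHh=4
eewwLLHH hits 4/256; gcd=4; 4÷4/256÷4 = 1/64

P(eewwLLHH) = 1/64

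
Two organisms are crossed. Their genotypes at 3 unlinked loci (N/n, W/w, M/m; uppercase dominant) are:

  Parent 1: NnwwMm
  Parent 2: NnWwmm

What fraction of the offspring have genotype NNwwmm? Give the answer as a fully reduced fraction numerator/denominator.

P(NNwwmm) = 1/16

NnwwMm gametes: NwM×2, Nwm×2, nwM×2, nwm×2
NnWwmm gametes: NWm×2, Nwm×2, nWm×2, nwm×2
NnwwMm×NnWwmm grid (8·8=64): NNWwMm=4 NNWwmm=4 NNwwMm=4 NNwwmm=4 NnWwMm=8 NnWwmm=8 NnwwMm=8 Nnwwmm=8 nnWwMm=4 nnWwmm=4 nnwwMm=4 nnwwmm=4
NNwwmm hits 4/64; gcd=4; 4÷4/64÷4 = 1/16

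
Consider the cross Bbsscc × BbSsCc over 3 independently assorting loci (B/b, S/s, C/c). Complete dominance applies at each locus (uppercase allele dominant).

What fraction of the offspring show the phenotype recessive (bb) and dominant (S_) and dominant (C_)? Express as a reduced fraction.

Bbsscc gametes: Bsc×4, bsc×4
BbSsCc gametes: BSC×1, BSc×1, BsC×1, Bsc×1, bSC×1, bSc×1, bsC×1, bsc×1
Bbsscc×BbSsCc grid (8·8=64): BBSsCc=4 BBSscc=4 BBssCc=4 BBsscc=4 BbSsCc=8 BbSscc=8 BbssCc=8 Bbsscc=8 bbSsCc=4 bbSscc=4 bbssCc=4 bbsscc=4
bb S_ C_ hits 4/64; gcd=4; 4÷4/64÷4 = 1/16

P(bb S_ C_) = 1/16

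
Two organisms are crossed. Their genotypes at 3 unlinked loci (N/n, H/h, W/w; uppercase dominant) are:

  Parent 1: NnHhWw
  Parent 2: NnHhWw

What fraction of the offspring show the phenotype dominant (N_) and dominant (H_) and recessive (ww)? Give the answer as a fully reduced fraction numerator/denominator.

NnHhWw gametes: NHW×1, NHw×1, NhW×1, Nhw×1, nHW×1, nHw×1, nhW×1, nhw×1
NnHhWw gametes: NHW×1, NHw×1, NhW×1, Nhw×1, nHW×1, nHw×1, nhW×1, nhw×1
NnHhWw×NnHhWw grid (8·8=64): NNHHWW=1 NNHHWw=2 NNHHww=1 NNHhWW=2 NNHhWw=4 NNHhww=2 NNhhWW=1 NNhhWw=2 NNhhww=1 NnHHWW=2 NnHHWw=4 NnHHww=2 NnHhWW=4 NnHhWw=8 NnHhww=4 NnhhWW=2 NnhhWw=4 Nnhhww=2 nnHHWW=1 nnHHWw=2 nnHHww=1 nnHhWW=2 nnHhWw=4 nnHhww=2 nnhhWW=1 nnhhWw=2 nnhhww=1
N_ H_ ww hits 9/64; gcd=1; 9÷1/64÷1 = 9/64

P(N_ H_ ww) = 9/64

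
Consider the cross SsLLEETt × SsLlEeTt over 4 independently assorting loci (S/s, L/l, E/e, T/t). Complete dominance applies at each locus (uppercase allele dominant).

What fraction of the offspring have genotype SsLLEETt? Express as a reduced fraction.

SsLLEETt gametes: SLET×4, SLEt×4, sLET×4, sLEt×4
SsLlEeTt gametes: SLET×1, SLEt×1, SLeT×1, SLet×1, SlET×1, SlEt×1, SleT×1, Slet×1, sLET×1, sLEt×1, sLeT×1, sLet×1, slET×1, slEt×1, sleT×1, slet×1
SsLLEETt×SsLlEeTt grid (16·16=256): SSLLEETT=4 SSLLEETt=8 SSLLEEtt=4 SSLLEeTT=4 SSLLEeTt=8 SSLLEett=4 SSLlEETT=4 SSLlEETt=8 SSLlEEtt=4 SSLlEeTT=4 SSLlEeTt=8 SSLlEett=4 SsLLEETT=8 SsLLEETt=16 SsLLEEtt=8 SsLLEeTT=8 SsLLEeTt=16 SsLLEett=8 SsLlEETT=8 SsLlEETt=16 SsLlEEtt=8 SsLlEeTT=8 SsLlEeTt=16 SsLlEett=8 ssLLEETT=4 ssLLEETt=8 ssLLEEtt=4 ssLLEeTT=4 ssLLEeTt=8 ssLLEett=4 ssLlEETT=4 ssLlEETt=8 ssLlEEtt=4 ssLlEeTT=4 ssLlEeTt=8 ssLlEett=4
SsLLEETt hits 16/256; gcd=16; 16÷16/256÷16 = 1/16

P(SsLLEETt) = 1/16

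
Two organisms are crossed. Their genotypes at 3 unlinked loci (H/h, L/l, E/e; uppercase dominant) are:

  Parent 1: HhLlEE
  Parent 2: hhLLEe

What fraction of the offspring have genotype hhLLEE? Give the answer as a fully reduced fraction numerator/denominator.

P(hhLLEE) = 1/8

HhLlEE gametes: HLE×2, HlE×2, hLE×2, hlE×2
hhLLEe gametes: hLE×4, hLe×4
HhLlEE×hhLLEe grid (8·8=64): HhLLEE=8 HhLLEe=8 HhLlEE=8 HhLlEe=8 hhLLEE=8 hhLLEe=8 hhLlEE=8 hhLlEe=8
hhLLEE hits 8/64; gcd=8; 8÷8/64÷8 = 1/8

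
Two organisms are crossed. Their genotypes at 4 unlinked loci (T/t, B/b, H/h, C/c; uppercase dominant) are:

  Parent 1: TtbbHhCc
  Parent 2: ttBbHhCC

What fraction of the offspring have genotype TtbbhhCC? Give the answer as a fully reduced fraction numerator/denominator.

TtbbHhCc gametes: TbHC×2, TbHc×2, TbhC×2, Tbhc×2, tbHC×2, tbHc×2, tbhC×2, tbhc×2
ttBbHhCC gametes: tBHC×4, tBhC×4, tbHC×4, tbhC×4
TtbbHhCc×ttBbHhCC grid (16·16=256): TtBbHHCC=8 TtBbHHCc=8 TtBbHhCC=16 TtBbHhCc=16 TtBbhhCC=8 TtBbhhCc=8 TtbbHHCC=8 TtbbHHCc=8 TtbbHhCC=16 TtbbHhCc=16 TtbbhhCC=8 TtbbhhCc=8 ttBbHHCC=8 ttBbHHCc=8 ttBbHhCC=16 ttBbHhCc=16 ttBbhhCC=8 ttBbhhCc=8 ttbbHHCC=8 ttbbHHCc=8 ttbbHhCC=16 ttbbHhCc=16 ttbbhhCC=8 ttbbhhCc=8
TtbbhhCC hits 8/256; gcd=8; 8÷8/256÷8 = 1/32

P(TtbbhhCC) = 1/32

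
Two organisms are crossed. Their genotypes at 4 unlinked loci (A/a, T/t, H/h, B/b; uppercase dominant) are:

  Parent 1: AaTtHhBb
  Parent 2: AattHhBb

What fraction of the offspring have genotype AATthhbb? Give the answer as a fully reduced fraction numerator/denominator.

P(AATthhbb) = 1/128

AaTtHhBb gametes: ATHB×1, ATHb×1, AThB×1, AThb×1, AtHB×1, AtHb×1, AthB×1, Athb×1, aTHB×1, aTHb×1, aThB×1, aThb×1, atHB×1, atHb×1, athB×1, athb×1
AattHhBb gametes: AtHB×2, AtHb×2, AthB×2, Athb×2, atHB×2, atHb×2, athB×2, athb×2
AaTtHhBb×AattHhBb grid (16·16=256): AATtHHBB=2 AATtHHBb=4 AATtHHbb=2 AATtHhBB=4 AATtHhBb=8 AATtHhbb=4 AATthhBB=2 AATthhBb=4 AATthhbb=2 AAttHHBB=2 AAttHHBb=4 AAttHHbb=2 AAttHhBB=4 AAttHhBb=8 AAttHhbb=4 AAtthhBB=2 AAtthhBb=4 AAtthhbb=2 AaTtHHBB=4 AaTtHHBb=8 AaTtHHbb=4 AaTtHhBB=8 AaTtHhBb=16 AaTtHhbb=8 AaTthhBB=4 AaTthhBb=8 AaTthhbb=4 AattHHBB=4 AattHHBb=8 AattHHbb=4 AattHhBB=8 AattHhBb=16 AattHhbb=8 AatthhBB=4 AatthhBb=8 Aatthhbb=4 aaTtHHBB=2 aaTtHHBb=4 aaTtHHbb=2 aaTtHhBB=4 aaTtHhBb=8 aaTtHhbb=4 aaTthhBB=2 aaTthhBb=4 aaTthhbb=2 aattHHBB=2 aattHHBb=4 aattHHbb=2 aattHhBB=4 aattHhBb=8 aattHhbb=4 aatthhBB=2 aatthhBb=4 aatthhbb=2
AATthhbb hits 2/256; gcd=2; 2÷2/256÷2 = 1/128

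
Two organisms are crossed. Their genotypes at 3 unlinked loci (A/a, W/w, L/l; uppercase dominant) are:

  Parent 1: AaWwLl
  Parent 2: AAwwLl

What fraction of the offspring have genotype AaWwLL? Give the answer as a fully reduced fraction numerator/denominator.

P(AaWwLL) = 1/16

AaWwLl gametes: AWL×1, AWl×1, AwL×1, Awl×1, aWL×1, aWl×1, awL×1, awl×1
AAwwLl gametes: AwL×4, Awl×4
AaWwLl×AAwwLl grid (8·8=64): AAWwLL=4 AAWwLl=8 AAWwll=4 AAwwLL=4 AAwwLl=8 AAwwll=4 AaWwLL=4 AaWwLl=8 AaWwll=4 AawwLL=4 AawwLl=8 Aawwll=4
AaWwLL hits 4/64; gcd=4; 4÷4/64÷4 = 1/16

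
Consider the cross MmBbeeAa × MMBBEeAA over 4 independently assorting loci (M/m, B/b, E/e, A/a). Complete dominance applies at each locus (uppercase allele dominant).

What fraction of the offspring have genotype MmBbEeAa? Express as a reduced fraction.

MmBbeeAa gametes: MBeA×2, MBea×2, MbeA×2, Mbea×2, mBeA×2, mBea×2, mbeA×2, mbea×2
MMBBEeAA gametes: MBEA×8, MBeA×8
MmBbeeAa×MMBBEeAA grid (16·16=256): MMBBEeAA=16 MMBBEeAa=16 MMBBeeAA=16 MMBBeeAa=16 MMBbEeAA=16 MMBbEeAa=16 MMBbeeAA=16 MMBbeeAa=16 MmBBEeAA=16 MmBBEeAa=16 MmBBeeAA=16 MmBBeeAa=16 MmBbEeAA=16 MmBbEeAa=16 MmBbeeAA=16 MmBbeeAa=16
MmBbEeAa hits 16/256; gcd=16; 16÷16/256÷16 = 1/16

P(MmBbEeAa) = 1/16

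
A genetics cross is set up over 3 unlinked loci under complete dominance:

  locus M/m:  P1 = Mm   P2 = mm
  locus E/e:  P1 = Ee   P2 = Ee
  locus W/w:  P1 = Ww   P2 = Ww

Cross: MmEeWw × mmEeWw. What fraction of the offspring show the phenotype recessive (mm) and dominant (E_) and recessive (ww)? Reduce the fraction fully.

MmEeWw gametes: MEW×1, MEw×1, MeW×1, Mew×1, mEW×1, mEw×1, meW×1, mew×1
mmEeWw gametes: mEW×2, mEw×2, meW×2, mew×2
MmEeWw×mmEeWw grid (8·8=64): MmEEWW=2 MmEEWw=4 MmEEww=2 MmEeWW=4 MmEeWw=8 MmEeww=4 MmeeWW=2 MmeeWw=4 Mmeeww=2 mmEEWW=2 mmEEWw=4 mmEEww=2 mmEeWW=4 mmEeWw=8 mmEeww=4 mmeeWW=2 mmeeWw=4 mmeeww=2
mm E_ ww hits 6/64; gcd=2; 6÷2/64÷2 = 3/32

P(mm E_ ww) = 3/32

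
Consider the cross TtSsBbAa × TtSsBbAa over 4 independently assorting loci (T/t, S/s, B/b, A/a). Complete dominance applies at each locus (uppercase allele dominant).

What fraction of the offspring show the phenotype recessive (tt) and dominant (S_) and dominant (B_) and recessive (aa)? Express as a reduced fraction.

TtSsBbAa gametes: TSBA×1, TSBa×1, TSbA×1, TSba×1, TsBA×1, TsBa×1, TsbA×1, Tsba×1, tSBA×1, tSBa×1, tSbA×1, tSba×1, tsBA×1, tsBa×1, tsbA×1, tsba×1
TtSsBbAa gametes: TSBA×1, TSBa×1, TSbA×1, TSba×1, TsBA×1, TsBa×1, TsbA×1, Tsba×1, tSBA×1, tSBa×1, tSbA×1, tSba×1, tsBA×1, tsBa×1, tsbA×1, tsba×1
TtSsBbAa×TtSsBbAa grid (16·16=256): TTSSBBAA=1 TTSSBBAa=2 TTSSBBaa=1 TTSSBbAA=2 TTSSBbAa=4 TTSSBbaa=2 TTSSbbAA=1 TTSSbbAa=2 TTSSbbaa=1 TTSsBBAA=2 TTSsBBAa=4 TTSsBBaa=2 TTSsBbAA=4 TTSsBbAa=8 TTSsBbaa=4 TTSsbbAA=2 TTSsbbAa=4 TTSsbbaa=2 TTssBBAA=1 TTssBBAa=2 TTssBBaa=1 TTssBbAA=2 TTssBbAa=4 TTssBbaa=2 TTssbbAA=1 TTssbbAa=2 TTssbbaa=1 TtSSBBAA=2 TtSSBBAa=4 TtSSBBaa=2 TtSSBbAA=4 TtSSBbAa=8 TtSSBbaa=4 TtSSbbAA=2 TtSSbbAa=4 TtSSbbaa=2 TtSsBBAA=4 TtSsBBAa=8 TtSsBBaa=4 TtSsBbAA=8 TtSsBbAa=16 TtSsBbaa=8 TtSsbbAA=4 TtSsbbAa=8 TtSsbbaa=4 TtssBBAA=2 TtssBBAa=4 TtssBBaa=2 TtssBbAA=4 TtssBbAa=8 TtssBbaa=4 TtssbbAA=2 TtssbbAa=4 Ttssbbaa=2 ttSSBBAA=1 ttSSBBAa=2 ttSSBBaa=1 ttSSBbAA=2 ttSSBbAa=4 ttSSBbaa=2 ttSSbbAA=1 ttSSbbAa=2 ttSSbbaa=1 ttSsBBAA=2 ttSsBBAa=4 ttSsBBaa=2 ttSsBbAA=4 ttSsBbAa=8 ttSsBbaa=4 ttSsbbAA=2 ttSsbbAa=4 ttSsbbaa=2 ttssBBAA=1 ttssBBAa=2 ttssBBaa=1 ttssBbAA=2 ttssBbAa=4 ttssBbaa=2 ttssbbAA=1 ttssbbAa=2 ttssbbaa=1
tt S_ B_ aa hits 9/256; gcd=1; 9÷1/256÷1 = 9/256

P(tt S_ B_ aa) = 9/256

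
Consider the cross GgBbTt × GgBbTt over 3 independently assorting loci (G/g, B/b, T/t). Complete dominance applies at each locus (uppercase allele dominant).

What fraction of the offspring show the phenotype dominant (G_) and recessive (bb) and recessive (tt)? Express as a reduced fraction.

P(G_ bb tt) = 3/64

GgBbTt gametes: GBT×1, GBt×1, GbT×1, Gbt×1, gBT×1, gBt×1, gbT×1, gbt×1
GgBbTt gametes: GBT×1, GBt×1, GbT×1, Gbt×1, gBT×1, gBt×1, gbT×1, gbt×1
GgBbTt×GgBbTt grid (8·8=64): GGBBTT=1 GGBBTt=2 GGBBtt=1 GGBbTT=2 GGBbTt=4 GGBbtt=2 GGbbTT=1 GGbbTt=2 GGbbtt=1 GgBBTT=2 GgBBTt=4 GgBBtt=2 GgBbTT=4 GgBbTt=8 GgBbtt=4 GgbbTT=2 GgbbTt=4 Ggbbtt=2 ggBBTT=1 ggBBTt=2 ggBBtt=1 ggBbTT=2 ggBbTt=4 ggBbtt=2 ggbbTT=1 ggbbTt=2 ggbbtt=1
G_ bb tt hits 3/64; gcd=1; 3÷1/64÷1 = 3/64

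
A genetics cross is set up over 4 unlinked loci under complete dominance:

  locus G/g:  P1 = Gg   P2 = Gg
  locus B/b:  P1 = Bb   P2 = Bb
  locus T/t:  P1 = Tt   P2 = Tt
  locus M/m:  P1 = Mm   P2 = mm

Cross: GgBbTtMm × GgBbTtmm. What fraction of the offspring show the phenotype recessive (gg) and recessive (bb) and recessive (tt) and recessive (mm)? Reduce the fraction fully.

GgBbTtMm gametes: GBTM×1, GBTm×1, GBtM×1, GBtm×1, GbTM×1, GbTm×1, GbtM×1, Gbtm×1, gBTM×1, gBTm×1, gBtM×1, gBtm×1, gbTM×1, gbTm×1, gbtM×1, gbtm×1
GgBbTtmm gametes: GBTm×2, GBtm×2, GbTm×2, Gbtm×2, gBTm×2, gBtm×2, gbTm×2, gbtm×2
GgBbTtMm×GgBbTtmm grid (16·16=256): GGBBTTMm=2 GGBBTTmm=2 GGBBTtMm=4 GGBBTtmm=4 GGBBttMm=2 GGBBttmm=2 GGBbTTMm=4 GGBbTTmm=4 GGBbTtMm=8 GGBbTtmm=8 GGBbttMm=4 GGBbttmm=4 GGbbTTMm=2 GGbbTTmm=2 GGbbTtMm=4 GGbbTtmm=4 GGbbttMm=2 GGbbttmm=2 GgBBTTMm=4 GgBBTTmm=4 GgBBTtMm=8 GgBBTtmm=8 GgBBttMm=4 GgBBttmm=4 GgBbTTMm=8 GgBbTTmm=8 GgBbTtMm=16 GgBbTtmm=16 GgBbttMm=8 GgBbttmm=8 GgbbTTMm=4 GgbbTTmm=4 GgbbTtMm=8 GgbbTtmm=8 GgbbttMm=4 Ggbbttmm=4 ggBBTTMm=2 ggBBTTmm=2 ggBBTtMm=4 ggBBTtmm=4 ggBBttMm=2 ggBBttmm=2 ggBbTTMm=4 ggBbTTmm=4 ggBbTtMm=8 ggBbTtmm=8 ggBbttMm=4 ggBbttmm=4 ggbbTTMm=2 ggbbTTmm=2 ggbbTtMm=4 ggbbTtmm=4 ggbbttMm=2 ggbbttmm=2
gg bb tt mm hits 2/256; gcd=2; 2÷2/256÷2 = 1/128

P(gg bb tt mm) = 1/128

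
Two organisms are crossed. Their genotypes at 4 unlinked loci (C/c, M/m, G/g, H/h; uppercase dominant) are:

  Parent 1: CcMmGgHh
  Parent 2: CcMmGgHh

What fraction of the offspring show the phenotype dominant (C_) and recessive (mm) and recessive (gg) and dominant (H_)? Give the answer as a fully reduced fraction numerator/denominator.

CcMmGgHh gametes: CMGH×1, CMGh×1, CMgH×1, CMgh×1, CmGH×1, CmGh×1, CmgH×1, Cmgh×1, cMGH×1, cMGh×1, cMgH×1, cMgh×1, cmGH×1, cmGh×1, cmgH×1, cmgh×1
CcMmGgHh gametes: CMGH×1, CMGh×1, CMgH×1, CMgh×1, CmGH×1, CmGh×1, CmgH×1, Cmgh×1, cMGH×1, cMGh×1, cMgH×1, cMgh×1, cmGH×1, cmGh×1, cmgH×1, cmgh×1
CcMmGgHh×CcMmGgHh grid (16·16=256): CCMMGGHH=1 CCMMGGHh=2 CCMMGGhh=1 CCMMGgHH=2 CCMMGgHh=4 CCMMGghh=2 CCMMggHH=1 CCMMggHh=2 CCMMgghh=1 CCMmGGHH=2 CCMmGGHh=4 CCMmGGhh=2 CCMmGgHH=4 CCMmGgHh=8 CCMmGghh=4 CCMmggHH=2 CCMmggHh=4 CCMmgghh=2 CCmmGGHH=1 CCmmGGHh=2 CCmmGGhh=1 CCmmGgHH=2 CCmmGgHh=4 CCmmGghh=2 CCmmggHH=1 CCmmggHh=2 CCmmgghh=1 CcMMGGHH=2 CcMMGGHh=4 CcMMGGhh=2 CcMMGgHH=4 CcMMGgHh=8 CcMMGghh=4 CcMMggHH=2 CcMMggHh=4 CcMMgghh=2 CcMmGGHH=4 CcMmGGHh=8 CcMmGGhh=4 CcMmGgHH=8 CcMmGgHh=16 CcMmGghh=8 CcMmggHH=4 CcMmggHh=8 CcMmgghh=4 CcmmGGHH=2 CcmmGGHh=4 CcmmGGhh=2 CcmmGgHH=4 CcmmGgHh=8 CcmmGghh=4 CcmmggHH=2 CcmmggHh=4 Ccmmgghh=2 ccMMGGHH=1 ccMMGGHh=2 ccMMGGhh=1 ccMMGgHH=2 ccMMGgHh=4 ccMMGghh=2 ccMMggHH=1 ccMMggHh=2 ccMMgghh=1 ccMmGGHH=2 ccMmGGHh=4 ccMmGGhh=2 ccMmGgHH=4 ccMmGgHh=8 ccMmGghh=4 ccMmggHH=2 ccMmggHh=4 ccMmgghh=2 ccmmGGHH=1 ccmmGGHh=2 ccmmGGhh=1 ccmmGgHH=2 ccmmGgHh=4 ccmmGghh=2 ccmmggHH=1 ccmmggHh=2 ccmmgghh=1
C_ mm gg H_ hits 9/256; gcd=1; 9÷1/256÷1 = 9/256

P(C_ mm gg H_) = 9/256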